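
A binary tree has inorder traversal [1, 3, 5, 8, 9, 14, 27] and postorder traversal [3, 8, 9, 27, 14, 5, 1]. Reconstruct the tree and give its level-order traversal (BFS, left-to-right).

Inorder:   [1, 3, 5, 8, 9, 14, 27]
Postorder: [3, 8, 9, 27, 14, 5, 1]
Algorithm: postorder visits root last, so walk postorder right-to-left;
each value is the root of the current inorder slice — split it at that
value, recurse on the right subtree first, then the left.
Recursive splits:
  root=1; inorder splits into left=[], right=[3, 5, 8, 9, 14, 27]
  root=5; inorder splits into left=[3], right=[8, 9, 14, 27]
  root=14; inorder splits into left=[8, 9], right=[27]
  root=27; inorder splits into left=[], right=[]
  root=9; inorder splits into left=[8], right=[]
  root=8; inorder splits into left=[], right=[]
  root=3; inorder splits into left=[], right=[]
Reconstructed level-order: [1, 5, 3, 14, 9, 27, 8]


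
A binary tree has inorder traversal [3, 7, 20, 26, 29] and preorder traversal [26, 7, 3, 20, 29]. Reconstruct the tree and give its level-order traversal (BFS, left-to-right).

Inorder:  [3, 7, 20, 26, 29]
Preorder: [26, 7, 3, 20, 29]
Algorithm: preorder visits root first, so consume preorder in order;
for each root, split the current inorder slice at that value into
left-subtree inorder and right-subtree inorder, then recurse.
Recursive splits:
  root=26; inorder splits into left=[3, 7, 20], right=[29]
  root=7; inorder splits into left=[3], right=[20]
  root=3; inorder splits into left=[], right=[]
  root=20; inorder splits into left=[], right=[]
  root=29; inorder splits into left=[], right=[]
Reconstructed level-order: [26, 7, 29, 3, 20]


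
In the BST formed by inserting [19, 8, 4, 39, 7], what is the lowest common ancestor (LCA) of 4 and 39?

Tree insertion order: [19, 8, 4, 39, 7]
Tree (level-order array): [19, 8, 39, 4, None, None, None, None, 7]
In a BST, the LCA of p=4, q=39 is the first node v on the
root-to-leaf path with p <= v <= q (go left if both < v, right if both > v).
Walk from root:
  at 19: 4 <= 19 <= 39, this is the LCA
LCA = 19


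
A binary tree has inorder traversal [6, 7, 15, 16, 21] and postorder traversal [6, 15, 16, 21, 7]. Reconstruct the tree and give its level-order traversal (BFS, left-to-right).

Inorder:   [6, 7, 15, 16, 21]
Postorder: [6, 15, 16, 21, 7]
Algorithm: postorder visits root last, so walk postorder right-to-left;
each value is the root of the current inorder slice — split it at that
value, recurse on the right subtree first, then the left.
Recursive splits:
  root=7; inorder splits into left=[6], right=[15, 16, 21]
  root=21; inorder splits into left=[15, 16], right=[]
  root=16; inorder splits into left=[15], right=[]
  root=15; inorder splits into left=[], right=[]
  root=6; inorder splits into left=[], right=[]
Reconstructed level-order: [7, 6, 21, 16, 15]


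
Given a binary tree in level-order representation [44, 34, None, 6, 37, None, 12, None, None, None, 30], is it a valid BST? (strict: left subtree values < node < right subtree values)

Level-order array: [44, 34, None, 6, 37, None, 12, None, None, None, 30]
Validate using subtree bounds (lo, hi): at each node, require lo < value < hi,
then recurse left with hi=value and right with lo=value.
Preorder trace (stopping at first violation):
  at node 44 with bounds (-inf, +inf): OK
  at node 34 with bounds (-inf, 44): OK
  at node 6 with bounds (-inf, 34): OK
  at node 12 with bounds (6, 34): OK
  at node 30 with bounds (12, 34): OK
  at node 37 with bounds (34, 44): OK
No violation found at any node.
Result: Valid BST


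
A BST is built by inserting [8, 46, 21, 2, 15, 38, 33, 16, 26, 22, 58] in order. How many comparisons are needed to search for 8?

Search path for 8: 8
Found: True
Comparisons: 1


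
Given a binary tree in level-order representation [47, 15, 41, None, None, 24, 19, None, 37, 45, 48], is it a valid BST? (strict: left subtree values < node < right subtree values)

Level-order array: [47, 15, 41, None, None, 24, 19, None, 37, 45, 48]
Validate using subtree bounds (lo, hi): at each node, require lo < value < hi,
then recurse left with hi=value and right with lo=value.
Preorder trace (stopping at first violation):
  at node 47 with bounds (-inf, +inf): OK
  at node 15 with bounds (-inf, 47): OK
  at node 41 with bounds (47, +inf): VIOLATION
Node 41 violates its bound: not (47 < 41 < +inf).
Result: Not a valid BST


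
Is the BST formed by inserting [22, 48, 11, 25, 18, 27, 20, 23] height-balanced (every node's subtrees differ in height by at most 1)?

Tree (level-order array): [22, 11, 48, None, 18, 25, None, None, 20, 23, 27]
Definition: a tree is height-balanced if, at every node, |h(left) - h(right)| <= 1 (empty subtree has height -1).
Bottom-up per-node check:
  node 20: h_left=-1, h_right=-1, diff=0 [OK], height=0
  node 18: h_left=-1, h_right=0, diff=1 [OK], height=1
  node 11: h_left=-1, h_right=1, diff=2 [FAIL (|-1-1|=2 > 1)], height=2
  node 23: h_left=-1, h_right=-1, diff=0 [OK], height=0
  node 27: h_left=-1, h_right=-1, diff=0 [OK], height=0
  node 25: h_left=0, h_right=0, diff=0 [OK], height=1
  node 48: h_left=1, h_right=-1, diff=2 [FAIL (|1--1|=2 > 1)], height=2
  node 22: h_left=2, h_right=2, diff=0 [OK], height=3
Node 11 violates the condition: |-1 - 1| = 2 > 1.
Result: Not balanced


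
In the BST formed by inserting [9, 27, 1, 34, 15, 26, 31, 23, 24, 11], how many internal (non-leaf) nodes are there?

Tree built from: [9, 27, 1, 34, 15, 26, 31, 23, 24, 11]
Tree (level-order array): [9, 1, 27, None, None, 15, 34, 11, 26, 31, None, None, None, 23, None, None, None, None, 24]
Rule: An internal node has at least one child.
Per-node child counts:
  node 9: 2 child(ren)
  node 1: 0 child(ren)
  node 27: 2 child(ren)
  node 15: 2 child(ren)
  node 11: 0 child(ren)
  node 26: 1 child(ren)
  node 23: 1 child(ren)
  node 24: 0 child(ren)
  node 34: 1 child(ren)
  node 31: 0 child(ren)
Matching nodes: [9, 27, 15, 26, 23, 34]
Count of internal (non-leaf) nodes: 6


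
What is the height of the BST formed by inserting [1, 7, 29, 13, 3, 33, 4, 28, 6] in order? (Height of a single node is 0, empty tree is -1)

Insertion order: [1, 7, 29, 13, 3, 33, 4, 28, 6]
Tree (level-order array): [1, None, 7, 3, 29, None, 4, 13, 33, None, 6, None, 28]
Compute height bottom-up (empty subtree = -1):
  height(6) = 1 + max(-1, -1) = 0
  height(4) = 1 + max(-1, 0) = 1
  height(3) = 1 + max(-1, 1) = 2
  height(28) = 1 + max(-1, -1) = 0
  height(13) = 1 + max(-1, 0) = 1
  height(33) = 1 + max(-1, -1) = 0
  height(29) = 1 + max(1, 0) = 2
  height(7) = 1 + max(2, 2) = 3
  height(1) = 1 + max(-1, 3) = 4
Height = 4


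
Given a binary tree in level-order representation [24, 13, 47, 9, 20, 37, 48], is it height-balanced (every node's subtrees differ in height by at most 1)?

Tree (level-order array): [24, 13, 47, 9, 20, 37, 48]
Definition: a tree is height-balanced if, at every node, |h(left) - h(right)| <= 1 (empty subtree has height -1).
Bottom-up per-node check:
  node 9: h_left=-1, h_right=-1, diff=0 [OK], height=0
  node 20: h_left=-1, h_right=-1, diff=0 [OK], height=0
  node 13: h_left=0, h_right=0, diff=0 [OK], height=1
  node 37: h_left=-1, h_right=-1, diff=0 [OK], height=0
  node 48: h_left=-1, h_right=-1, diff=0 [OK], height=0
  node 47: h_left=0, h_right=0, diff=0 [OK], height=1
  node 24: h_left=1, h_right=1, diff=0 [OK], height=2
All nodes satisfy the balance condition.
Result: Balanced


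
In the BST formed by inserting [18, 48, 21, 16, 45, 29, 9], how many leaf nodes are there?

Tree built from: [18, 48, 21, 16, 45, 29, 9]
Tree (level-order array): [18, 16, 48, 9, None, 21, None, None, None, None, 45, 29]
Rule: A leaf has 0 children.
Per-node child counts:
  node 18: 2 child(ren)
  node 16: 1 child(ren)
  node 9: 0 child(ren)
  node 48: 1 child(ren)
  node 21: 1 child(ren)
  node 45: 1 child(ren)
  node 29: 0 child(ren)
Matching nodes: [9, 29]
Count of leaf nodes: 2


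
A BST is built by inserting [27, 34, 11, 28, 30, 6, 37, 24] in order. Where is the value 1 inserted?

Starting tree (level order): [27, 11, 34, 6, 24, 28, 37, None, None, None, None, None, 30]
Insertion path: 27 -> 11 -> 6
Result: insert 1 as left child of 6
Final tree (level order): [27, 11, 34, 6, 24, 28, 37, 1, None, None, None, None, 30]


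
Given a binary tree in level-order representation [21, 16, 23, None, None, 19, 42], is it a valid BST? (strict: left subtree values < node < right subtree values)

Level-order array: [21, 16, 23, None, None, 19, 42]
Validate using subtree bounds (lo, hi): at each node, require lo < value < hi,
then recurse left with hi=value and right with lo=value.
Preorder trace (stopping at first violation):
  at node 21 with bounds (-inf, +inf): OK
  at node 16 with bounds (-inf, 21): OK
  at node 23 with bounds (21, +inf): OK
  at node 19 with bounds (21, 23): VIOLATION
Node 19 violates its bound: not (21 < 19 < 23).
Result: Not a valid BST


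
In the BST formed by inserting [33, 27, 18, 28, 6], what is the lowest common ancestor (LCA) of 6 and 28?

Tree insertion order: [33, 27, 18, 28, 6]
Tree (level-order array): [33, 27, None, 18, 28, 6]
In a BST, the LCA of p=6, q=28 is the first node v on the
root-to-leaf path with p <= v <= q (go left if both < v, right if both > v).
Walk from root:
  at 33: both 6 and 28 < 33, go left
  at 27: 6 <= 27 <= 28, this is the LCA
LCA = 27


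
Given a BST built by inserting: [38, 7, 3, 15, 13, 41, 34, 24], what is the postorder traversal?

Tree insertion order: [38, 7, 3, 15, 13, 41, 34, 24]
Tree (level-order array): [38, 7, 41, 3, 15, None, None, None, None, 13, 34, None, None, 24]
Postorder traversal: [3, 13, 24, 34, 15, 7, 41, 38]


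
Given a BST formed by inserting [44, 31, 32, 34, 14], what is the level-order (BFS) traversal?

Tree insertion order: [44, 31, 32, 34, 14]
Tree (level-order array): [44, 31, None, 14, 32, None, None, None, 34]
BFS from the root, enqueuing left then right child of each popped node:
  queue [44] -> pop 44, enqueue [31], visited so far: [44]
  queue [31] -> pop 31, enqueue [14, 32], visited so far: [44, 31]
  queue [14, 32] -> pop 14, enqueue [none], visited so far: [44, 31, 14]
  queue [32] -> pop 32, enqueue [34], visited so far: [44, 31, 14, 32]
  queue [34] -> pop 34, enqueue [none], visited so far: [44, 31, 14, 32, 34]
Result: [44, 31, 14, 32, 34]


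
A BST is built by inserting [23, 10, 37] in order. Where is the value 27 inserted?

Starting tree (level order): [23, 10, 37]
Insertion path: 23 -> 37
Result: insert 27 as left child of 37
Final tree (level order): [23, 10, 37, None, None, 27]


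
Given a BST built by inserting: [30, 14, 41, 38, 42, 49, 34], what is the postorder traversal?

Tree insertion order: [30, 14, 41, 38, 42, 49, 34]
Tree (level-order array): [30, 14, 41, None, None, 38, 42, 34, None, None, 49]
Postorder traversal: [14, 34, 38, 49, 42, 41, 30]


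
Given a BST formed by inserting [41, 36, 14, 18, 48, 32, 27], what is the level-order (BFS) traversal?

Tree insertion order: [41, 36, 14, 18, 48, 32, 27]
Tree (level-order array): [41, 36, 48, 14, None, None, None, None, 18, None, 32, 27]
BFS from the root, enqueuing left then right child of each popped node:
  queue [41] -> pop 41, enqueue [36, 48], visited so far: [41]
  queue [36, 48] -> pop 36, enqueue [14], visited so far: [41, 36]
  queue [48, 14] -> pop 48, enqueue [none], visited so far: [41, 36, 48]
  queue [14] -> pop 14, enqueue [18], visited so far: [41, 36, 48, 14]
  queue [18] -> pop 18, enqueue [32], visited so far: [41, 36, 48, 14, 18]
  queue [32] -> pop 32, enqueue [27], visited so far: [41, 36, 48, 14, 18, 32]
  queue [27] -> pop 27, enqueue [none], visited so far: [41, 36, 48, 14, 18, 32, 27]
Result: [41, 36, 48, 14, 18, 32, 27]


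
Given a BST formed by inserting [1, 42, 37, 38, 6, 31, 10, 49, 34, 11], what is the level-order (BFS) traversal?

Tree insertion order: [1, 42, 37, 38, 6, 31, 10, 49, 34, 11]
Tree (level-order array): [1, None, 42, 37, 49, 6, 38, None, None, None, 31, None, None, 10, 34, None, 11]
BFS from the root, enqueuing left then right child of each popped node:
  queue [1] -> pop 1, enqueue [42], visited so far: [1]
  queue [42] -> pop 42, enqueue [37, 49], visited so far: [1, 42]
  queue [37, 49] -> pop 37, enqueue [6, 38], visited so far: [1, 42, 37]
  queue [49, 6, 38] -> pop 49, enqueue [none], visited so far: [1, 42, 37, 49]
  queue [6, 38] -> pop 6, enqueue [31], visited so far: [1, 42, 37, 49, 6]
  queue [38, 31] -> pop 38, enqueue [none], visited so far: [1, 42, 37, 49, 6, 38]
  queue [31] -> pop 31, enqueue [10, 34], visited so far: [1, 42, 37, 49, 6, 38, 31]
  queue [10, 34] -> pop 10, enqueue [11], visited so far: [1, 42, 37, 49, 6, 38, 31, 10]
  queue [34, 11] -> pop 34, enqueue [none], visited so far: [1, 42, 37, 49, 6, 38, 31, 10, 34]
  queue [11] -> pop 11, enqueue [none], visited so far: [1, 42, 37, 49, 6, 38, 31, 10, 34, 11]
Result: [1, 42, 37, 49, 6, 38, 31, 10, 34, 11]


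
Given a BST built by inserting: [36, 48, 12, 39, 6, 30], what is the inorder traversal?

Tree insertion order: [36, 48, 12, 39, 6, 30]
Tree (level-order array): [36, 12, 48, 6, 30, 39]
Inorder traversal: [6, 12, 30, 36, 39, 48]


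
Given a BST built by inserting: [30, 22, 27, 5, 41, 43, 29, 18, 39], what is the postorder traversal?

Tree insertion order: [30, 22, 27, 5, 41, 43, 29, 18, 39]
Tree (level-order array): [30, 22, 41, 5, 27, 39, 43, None, 18, None, 29]
Postorder traversal: [18, 5, 29, 27, 22, 39, 43, 41, 30]


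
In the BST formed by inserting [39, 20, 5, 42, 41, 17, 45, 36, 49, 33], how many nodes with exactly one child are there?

Tree built from: [39, 20, 5, 42, 41, 17, 45, 36, 49, 33]
Tree (level-order array): [39, 20, 42, 5, 36, 41, 45, None, 17, 33, None, None, None, None, 49]
Rule: These are nodes with exactly 1 non-null child.
Per-node child counts:
  node 39: 2 child(ren)
  node 20: 2 child(ren)
  node 5: 1 child(ren)
  node 17: 0 child(ren)
  node 36: 1 child(ren)
  node 33: 0 child(ren)
  node 42: 2 child(ren)
  node 41: 0 child(ren)
  node 45: 1 child(ren)
  node 49: 0 child(ren)
Matching nodes: [5, 36, 45]
Count of nodes with exactly one child: 3


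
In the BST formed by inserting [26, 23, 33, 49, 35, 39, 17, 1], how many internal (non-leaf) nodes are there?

Tree built from: [26, 23, 33, 49, 35, 39, 17, 1]
Tree (level-order array): [26, 23, 33, 17, None, None, 49, 1, None, 35, None, None, None, None, 39]
Rule: An internal node has at least one child.
Per-node child counts:
  node 26: 2 child(ren)
  node 23: 1 child(ren)
  node 17: 1 child(ren)
  node 1: 0 child(ren)
  node 33: 1 child(ren)
  node 49: 1 child(ren)
  node 35: 1 child(ren)
  node 39: 0 child(ren)
Matching nodes: [26, 23, 17, 33, 49, 35]
Count of internal (non-leaf) nodes: 6


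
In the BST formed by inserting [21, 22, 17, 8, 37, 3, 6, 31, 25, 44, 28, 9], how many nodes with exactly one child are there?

Tree built from: [21, 22, 17, 8, 37, 3, 6, 31, 25, 44, 28, 9]
Tree (level-order array): [21, 17, 22, 8, None, None, 37, 3, 9, 31, 44, None, 6, None, None, 25, None, None, None, None, None, None, 28]
Rule: These are nodes with exactly 1 non-null child.
Per-node child counts:
  node 21: 2 child(ren)
  node 17: 1 child(ren)
  node 8: 2 child(ren)
  node 3: 1 child(ren)
  node 6: 0 child(ren)
  node 9: 0 child(ren)
  node 22: 1 child(ren)
  node 37: 2 child(ren)
  node 31: 1 child(ren)
  node 25: 1 child(ren)
  node 28: 0 child(ren)
  node 44: 0 child(ren)
Matching nodes: [17, 3, 22, 31, 25]
Count of nodes with exactly one child: 5


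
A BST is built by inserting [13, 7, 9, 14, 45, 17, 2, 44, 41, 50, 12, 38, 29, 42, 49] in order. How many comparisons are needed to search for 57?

Search path for 57: 13 -> 14 -> 45 -> 50
Found: False
Comparisons: 4


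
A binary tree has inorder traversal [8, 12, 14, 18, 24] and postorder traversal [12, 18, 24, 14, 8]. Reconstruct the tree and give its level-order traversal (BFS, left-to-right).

Inorder:   [8, 12, 14, 18, 24]
Postorder: [12, 18, 24, 14, 8]
Algorithm: postorder visits root last, so walk postorder right-to-left;
each value is the root of the current inorder slice — split it at that
value, recurse on the right subtree first, then the left.
Recursive splits:
  root=8; inorder splits into left=[], right=[12, 14, 18, 24]
  root=14; inorder splits into left=[12], right=[18, 24]
  root=24; inorder splits into left=[18], right=[]
  root=18; inorder splits into left=[], right=[]
  root=12; inorder splits into left=[], right=[]
Reconstructed level-order: [8, 14, 12, 24, 18]


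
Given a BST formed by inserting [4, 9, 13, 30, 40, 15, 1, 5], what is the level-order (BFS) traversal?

Tree insertion order: [4, 9, 13, 30, 40, 15, 1, 5]
Tree (level-order array): [4, 1, 9, None, None, 5, 13, None, None, None, 30, 15, 40]
BFS from the root, enqueuing left then right child of each popped node:
  queue [4] -> pop 4, enqueue [1, 9], visited so far: [4]
  queue [1, 9] -> pop 1, enqueue [none], visited so far: [4, 1]
  queue [9] -> pop 9, enqueue [5, 13], visited so far: [4, 1, 9]
  queue [5, 13] -> pop 5, enqueue [none], visited so far: [4, 1, 9, 5]
  queue [13] -> pop 13, enqueue [30], visited so far: [4, 1, 9, 5, 13]
  queue [30] -> pop 30, enqueue [15, 40], visited so far: [4, 1, 9, 5, 13, 30]
  queue [15, 40] -> pop 15, enqueue [none], visited so far: [4, 1, 9, 5, 13, 30, 15]
  queue [40] -> pop 40, enqueue [none], visited so far: [4, 1, 9, 5, 13, 30, 15, 40]
Result: [4, 1, 9, 5, 13, 30, 15, 40]


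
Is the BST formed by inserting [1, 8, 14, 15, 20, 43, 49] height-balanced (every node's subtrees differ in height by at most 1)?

Tree (level-order array): [1, None, 8, None, 14, None, 15, None, 20, None, 43, None, 49]
Definition: a tree is height-balanced if, at every node, |h(left) - h(right)| <= 1 (empty subtree has height -1).
Bottom-up per-node check:
  node 49: h_left=-1, h_right=-1, diff=0 [OK], height=0
  node 43: h_left=-1, h_right=0, diff=1 [OK], height=1
  node 20: h_left=-1, h_right=1, diff=2 [FAIL (|-1-1|=2 > 1)], height=2
  node 15: h_left=-1, h_right=2, diff=3 [FAIL (|-1-2|=3 > 1)], height=3
  node 14: h_left=-1, h_right=3, diff=4 [FAIL (|-1-3|=4 > 1)], height=4
  node 8: h_left=-1, h_right=4, diff=5 [FAIL (|-1-4|=5 > 1)], height=5
  node 1: h_left=-1, h_right=5, diff=6 [FAIL (|-1-5|=6 > 1)], height=6
Node 20 violates the condition: |-1 - 1| = 2 > 1.
Result: Not balanced


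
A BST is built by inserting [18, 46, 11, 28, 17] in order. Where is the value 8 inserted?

Starting tree (level order): [18, 11, 46, None, 17, 28]
Insertion path: 18 -> 11
Result: insert 8 as left child of 11
Final tree (level order): [18, 11, 46, 8, 17, 28]


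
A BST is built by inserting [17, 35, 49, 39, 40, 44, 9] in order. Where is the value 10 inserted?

Starting tree (level order): [17, 9, 35, None, None, None, 49, 39, None, None, 40, None, 44]
Insertion path: 17 -> 9
Result: insert 10 as right child of 9
Final tree (level order): [17, 9, 35, None, 10, None, 49, None, None, 39, None, None, 40, None, 44]


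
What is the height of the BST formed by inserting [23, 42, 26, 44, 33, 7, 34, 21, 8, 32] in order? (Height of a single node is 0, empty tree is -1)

Insertion order: [23, 42, 26, 44, 33, 7, 34, 21, 8, 32]
Tree (level-order array): [23, 7, 42, None, 21, 26, 44, 8, None, None, 33, None, None, None, None, 32, 34]
Compute height bottom-up (empty subtree = -1):
  height(8) = 1 + max(-1, -1) = 0
  height(21) = 1 + max(0, -1) = 1
  height(7) = 1 + max(-1, 1) = 2
  height(32) = 1 + max(-1, -1) = 0
  height(34) = 1 + max(-1, -1) = 0
  height(33) = 1 + max(0, 0) = 1
  height(26) = 1 + max(-1, 1) = 2
  height(44) = 1 + max(-1, -1) = 0
  height(42) = 1 + max(2, 0) = 3
  height(23) = 1 + max(2, 3) = 4
Height = 4


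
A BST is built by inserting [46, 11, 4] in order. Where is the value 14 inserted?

Starting tree (level order): [46, 11, None, 4]
Insertion path: 46 -> 11
Result: insert 14 as right child of 11
Final tree (level order): [46, 11, None, 4, 14]


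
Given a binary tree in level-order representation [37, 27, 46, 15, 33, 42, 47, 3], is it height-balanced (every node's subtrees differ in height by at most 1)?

Tree (level-order array): [37, 27, 46, 15, 33, 42, 47, 3]
Definition: a tree is height-balanced if, at every node, |h(left) - h(right)| <= 1 (empty subtree has height -1).
Bottom-up per-node check:
  node 3: h_left=-1, h_right=-1, diff=0 [OK], height=0
  node 15: h_left=0, h_right=-1, diff=1 [OK], height=1
  node 33: h_left=-1, h_right=-1, diff=0 [OK], height=0
  node 27: h_left=1, h_right=0, diff=1 [OK], height=2
  node 42: h_left=-1, h_right=-1, diff=0 [OK], height=0
  node 47: h_left=-1, h_right=-1, diff=0 [OK], height=0
  node 46: h_left=0, h_right=0, diff=0 [OK], height=1
  node 37: h_left=2, h_right=1, diff=1 [OK], height=3
All nodes satisfy the balance condition.
Result: Balanced


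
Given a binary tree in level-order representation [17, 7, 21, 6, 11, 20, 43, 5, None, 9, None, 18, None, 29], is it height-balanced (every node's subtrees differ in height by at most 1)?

Tree (level-order array): [17, 7, 21, 6, 11, 20, 43, 5, None, 9, None, 18, None, 29]
Definition: a tree is height-balanced if, at every node, |h(left) - h(right)| <= 1 (empty subtree has height -1).
Bottom-up per-node check:
  node 5: h_left=-1, h_right=-1, diff=0 [OK], height=0
  node 6: h_left=0, h_right=-1, diff=1 [OK], height=1
  node 9: h_left=-1, h_right=-1, diff=0 [OK], height=0
  node 11: h_left=0, h_right=-1, diff=1 [OK], height=1
  node 7: h_left=1, h_right=1, diff=0 [OK], height=2
  node 18: h_left=-1, h_right=-1, diff=0 [OK], height=0
  node 20: h_left=0, h_right=-1, diff=1 [OK], height=1
  node 29: h_left=-1, h_right=-1, diff=0 [OK], height=0
  node 43: h_left=0, h_right=-1, diff=1 [OK], height=1
  node 21: h_left=1, h_right=1, diff=0 [OK], height=2
  node 17: h_left=2, h_right=2, diff=0 [OK], height=3
All nodes satisfy the balance condition.
Result: Balanced


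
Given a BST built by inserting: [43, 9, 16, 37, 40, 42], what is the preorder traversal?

Tree insertion order: [43, 9, 16, 37, 40, 42]
Tree (level-order array): [43, 9, None, None, 16, None, 37, None, 40, None, 42]
Preorder traversal: [43, 9, 16, 37, 40, 42]


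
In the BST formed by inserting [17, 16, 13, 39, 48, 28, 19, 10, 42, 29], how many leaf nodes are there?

Tree built from: [17, 16, 13, 39, 48, 28, 19, 10, 42, 29]
Tree (level-order array): [17, 16, 39, 13, None, 28, 48, 10, None, 19, 29, 42]
Rule: A leaf has 0 children.
Per-node child counts:
  node 17: 2 child(ren)
  node 16: 1 child(ren)
  node 13: 1 child(ren)
  node 10: 0 child(ren)
  node 39: 2 child(ren)
  node 28: 2 child(ren)
  node 19: 0 child(ren)
  node 29: 0 child(ren)
  node 48: 1 child(ren)
  node 42: 0 child(ren)
Matching nodes: [10, 19, 29, 42]
Count of leaf nodes: 4


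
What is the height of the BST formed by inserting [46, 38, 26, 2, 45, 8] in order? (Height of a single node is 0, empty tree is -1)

Insertion order: [46, 38, 26, 2, 45, 8]
Tree (level-order array): [46, 38, None, 26, 45, 2, None, None, None, None, 8]
Compute height bottom-up (empty subtree = -1):
  height(8) = 1 + max(-1, -1) = 0
  height(2) = 1 + max(-1, 0) = 1
  height(26) = 1 + max(1, -1) = 2
  height(45) = 1 + max(-1, -1) = 0
  height(38) = 1 + max(2, 0) = 3
  height(46) = 1 + max(3, -1) = 4
Height = 4


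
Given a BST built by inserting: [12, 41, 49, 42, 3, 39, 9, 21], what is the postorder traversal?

Tree insertion order: [12, 41, 49, 42, 3, 39, 9, 21]
Tree (level-order array): [12, 3, 41, None, 9, 39, 49, None, None, 21, None, 42]
Postorder traversal: [9, 3, 21, 39, 42, 49, 41, 12]


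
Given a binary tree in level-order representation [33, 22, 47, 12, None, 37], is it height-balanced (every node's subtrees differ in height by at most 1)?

Tree (level-order array): [33, 22, 47, 12, None, 37]
Definition: a tree is height-balanced if, at every node, |h(left) - h(right)| <= 1 (empty subtree has height -1).
Bottom-up per-node check:
  node 12: h_left=-1, h_right=-1, diff=0 [OK], height=0
  node 22: h_left=0, h_right=-1, diff=1 [OK], height=1
  node 37: h_left=-1, h_right=-1, diff=0 [OK], height=0
  node 47: h_left=0, h_right=-1, diff=1 [OK], height=1
  node 33: h_left=1, h_right=1, diff=0 [OK], height=2
All nodes satisfy the balance condition.
Result: Balanced


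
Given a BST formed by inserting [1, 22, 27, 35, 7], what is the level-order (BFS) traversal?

Tree insertion order: [1, 22, 27, 35, 7]
Tree (level-order array): [1, None, 22, 7, 27, None, None, None, 35]
BFS from the root, enqueuing left then right child of each popped node:
  queue [1] -> pop 1, enqueue [22], visited so far: [1]
  queue [22] -> pop 22, enqueue [7, 27], visited so far: [1, 22]
  queue [7, 27] -> pop 7, enqueue [none], visited so far: [1, 22, 7]
  queue [27] -> pop 27, enqueue [35], visited so far: [1, 22, 7, 27]
  queue [35] -> pop 35, enqueue [none], visited so far: [1, 22, 7, 27, 35]
Result: [1, 22, 7, 27, 35]


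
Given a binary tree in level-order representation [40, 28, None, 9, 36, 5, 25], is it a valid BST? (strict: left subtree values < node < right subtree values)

Level-order array: [40, 28, None, 9, 36, 5, 25]
Validate using subtree bounds (lo, hi): at each node, require lo < value < hi,
then recurse left with hi=value and right with lo=value.
Preorder trace (stopping at first violation):
  at node 40 with bounds (-inf, +inf): OK
  at node 28 with bounds (-inf, 40): OK
  at node 9 with bounds (-inf, 28): OK
  at node 5 with bounds (-inf, 9): OK
  at node 25 with bounds (9, 28): OK
  at node 36 with bounds (28, 40): OK
No violation found at any node.
Result: Valid BST


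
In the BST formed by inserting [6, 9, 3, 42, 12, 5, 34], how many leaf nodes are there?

Tree built from: [6, 9, 3, 42, 12, 5, 34]
Tree (level-order array): [6, 3, 9, None, 5, None, 42, None, None, 12, None, None, 34]
Rule: A leaf has 0 children.
Per-node child counts:
  node 6: 2 child(ren)
  node 3: 1 child(ren)
  node 5: 0 child(ren)
  node 9: 1 child(ren)
  node 42: 1 child(ren)
  node 12: 1 child(ren)
  node 34: 0 child(ren)
Matching nodes: [5, 34]
Count of leaf nodes: 2


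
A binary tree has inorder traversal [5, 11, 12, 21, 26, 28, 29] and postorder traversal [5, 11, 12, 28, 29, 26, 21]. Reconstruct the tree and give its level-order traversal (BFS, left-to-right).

Inorder:   [5, 11, 12, 21, 26, 28, 29]
Postorder: [5, 11, 12, 28, 29, 26, 21]
Algorithm: postorder visits root last, so walk postorder right-to-left;
each value is the root of the current inorder slice — split it at that
value, recurse on the right subtree first, then the left.
Recursive splits:
  root=21; inorder splits into left=[5, 11, 12], right=[26, 28, 29]
  root=26; inorder splits into left=[], right=[28, 29]
  root=29; inorder splits into left=[28], right=[]
  root=28; inorder splits into left=[], right=[]
  root=12; inorder splits into left=[5, 11], right=[]
  root=11; inorder splits into left=[5], right=[]
  root=5; inorder splits into left=[], right=[]
Reconstructed level-order: [21, 12, 26, 11, 29, 5, 28]


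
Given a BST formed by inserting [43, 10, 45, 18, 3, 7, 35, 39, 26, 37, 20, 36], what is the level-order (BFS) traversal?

Tree insertion order: [43, 10, 45, 18, 3, 7, 35, 39, 26, 37, 20, 36]
Tree (level-order array): [43, 10, 45, 3, 18, None, None, None, 7, None, 35, None, None, 26, 39, 20, None, 37, None, None, None, 36]
BFS from the root, enqueuing left then right child of each popped node:
  queue [43] -> pop 43, enqueue [10, 45], visited so far: [43]
  queue [10, 45] -> pop 10, enqueue [3, 18], visited so far: [43, 10]
  queue [45, 3, 18] -> pop 45, enqueue [none], visited so far: [43, 10, 45]
  queue [3, 18] -> pop 3, enqueue [7], visited so far: [43, 10, 45, 3]
  queue [18, 7] -> pop 18, enqueue [35], visited so far: [43, 10, 45, 3, 18]
  queue [7, 35] -> pop 7, enqueue [none], visited so far: [43, 10, 45, 3, 18, 7]
  queue [35] -> pop 35, enqueue [26, 39], visited so far: [43, 10, 45, 3, 18, 7, 35]
  queue [26, 39] -> pop 26, enqueue [20], visited so far: [43, 10, 45, 3, 18, 7, 35, 26]
  queue [39, 20] -> pop 39, enqueue [37], visited so far: [43, 10, 45, 3, 18, 7, 35, 26, 39]
  queue [20, 37] -> pop 20, enqueue [none], visited so far: [43, 10, 45, 3, 18, 7, 35, 26, 39, 20]
  queue [37] -> pop 37, enqueue [36], visited so far: [43, 10, 45, 3, 18, 7, 35, 26, 39, 20, 37]
  queue [36] -> pop 36, enqueue [none], visited so far: [43, 10, 45, 3, 18, 7, 35, 26, 39, 20, 37, 36]
Result: [43, 10, 45, 3, 18, 7, 35, 26, 39, 20, 37, 36]


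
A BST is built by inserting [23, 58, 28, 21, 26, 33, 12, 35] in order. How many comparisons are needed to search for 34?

Search path for 34: 23 -> 58 -> 28 -> 33 -> 35
Found: False
Comparisons: 5


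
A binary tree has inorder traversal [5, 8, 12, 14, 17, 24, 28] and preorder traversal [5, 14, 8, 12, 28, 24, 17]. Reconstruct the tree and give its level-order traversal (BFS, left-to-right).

Inorder:  [5, 8, 12, 14, 17, 24, 28]
Preorder: [5, 14, 8, 12, 28, 24, 17]
Algorithm: preorder visits root first, so consume preorder in order;
for each root, split the current inorder slice at that value into
left-subtree inorder and right-subtree inorder, then recurse.
Recursive splits:
  root=5; inorder splits into left=[], right=[8, 12, 14, 17, 24, 28]
  root=14; inorder splits into left=[8, 12], right=[17, 24, 28]
  root=8; inorder splits into left=[], right=[12]
  root=12; inorder splits into left=[], right=[]
  root=28; inorder splits into left=[17, 24], right=[]
  root=24; inorder splits into left=[17], right=[]
  root=17; inorder splits into left=[], right=[]
Reconstructed level-order: [5, 14, 8, 28, 12, 24, 17]


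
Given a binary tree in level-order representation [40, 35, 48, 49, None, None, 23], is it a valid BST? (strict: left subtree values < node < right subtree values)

Level-order array: [40, 35, 48, 49, None, None, 23]
Validate using subtree bounds (lo, hi): at each node, require lo < value < hi,
then recurse left with hi=value and right with lo=value.
Preorder trace (stopping at first violation):
  at node 40 with bounds (-inf, +inf): OK
  at node 35 with bounds (-inf, 40): OK
  at node 49 with bounds (-inf, 35): VIOLATION
Node 49 violates its bound: not (-inf < 49 < 35).
Result: Not a valid BST


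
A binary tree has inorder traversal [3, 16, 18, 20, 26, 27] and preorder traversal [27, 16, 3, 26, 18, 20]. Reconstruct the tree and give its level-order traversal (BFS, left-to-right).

Inorder:  [3, 16, 18, 20, 26, 27]
Preorder: [27, 16, 3, 26, 18, 20]
Algorithm: preorder visits root first, so consume preorder in order;
for each root, split the current inorder slice at that value into
left-subtree inorder and right-subtree inorder, then recurse.
Recursive splits:
  root=27; inorder splits into left=[3, 16, 18, 20, 26], right=[]
  root=16; inorder splits into left=[3], right=[18, 20, 26]
  root=3; inorder splits into left=[], right=[]
  root=26; inorder splits into left=[18, 20], right=[]
  root=18; inorder splits into left=[], right=[20]
  root=20; inorder splits into left=[], right=[]
Reconstructed level-order: [27, 16, 3, 26, 18, 20]


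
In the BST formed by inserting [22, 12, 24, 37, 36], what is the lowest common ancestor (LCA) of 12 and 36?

Tree insertion order: [22, 12, 24, 37, 36]
Tree (level-order array): [22, 12, 24, None, None, None, 37, 36]
In a BST, the LCA of p=12, q=36 is the first node v on the
root-to-leaf path with p <= v <= q (go left if both < v, right if both > v).
Walk from root:
  at 22: 12 <= 22 <= 36, this is the LCA
LCA = 22


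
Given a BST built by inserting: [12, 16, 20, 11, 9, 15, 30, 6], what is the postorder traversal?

Tree insertion order: [12, 16, 20, 11, 9, 15, 30, 6]
Tree (level-order array): [12, 11, 16, 9, None, 15, 20, 6, None, None, None, None, 30]
Postorder traversal: [6, 9, 11, 15, 30, 20, 16, 12]


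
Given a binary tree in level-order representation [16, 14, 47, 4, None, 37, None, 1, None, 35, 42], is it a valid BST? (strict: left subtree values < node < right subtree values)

Level-order array: [16, 14, 47, 4, None, 37, None, 1, None, 35, 42]
Validate using subtree bounds (lo, hi): at each node, require lo < value < hi,
then recurse left with hi=value and right with lo=value.
Preorder trace (stopping at first violation):
  at node 16 with bounds (-inf, +inf): OK
  at node 14 with bounds (-inf, 16): OK
  at node 4 with bounds (-inf, 14): OK
  at node 1 with bounds (-inf, 4): OK
  at node 47 with bounds (16, +inf): OK
  at node 37 with bounds (16, 47): OK
  at node 35 with bounds (16, 37): OK
  at node 42 with bounds (37, 47): OK
No violation found at any node.
Result: Valid BST


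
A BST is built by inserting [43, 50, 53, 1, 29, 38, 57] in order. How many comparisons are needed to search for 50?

Search path for 50: 43 -> 50
Found: True
Comparisons: 2


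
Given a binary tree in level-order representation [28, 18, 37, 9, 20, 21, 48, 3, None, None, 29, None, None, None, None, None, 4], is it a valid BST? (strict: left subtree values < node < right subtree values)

Level-order array: [28, 18, 37, 9, 20, 21, 48, 3, None, None, 29, None, None, None, None, None, 4]
Validate using subtree bounds (lo, hi): at each node, require lo < value < hi,
then recurse left with hi=value and right with lo=value.
Preorder trace (stopping at first violation):
  at node 28 with bounds (-inf, +inf): OK
  at node 18 with bounds (-inf, 28): OK
  at node 9 with bounds (-inf, 18): OK
  at node 3 with bounds (-inf, 9): OK
  at node 4 with bounds (3, 9): OK
  at node 20 with bounds (18, 28): OK
  at node 29 with bounds (20, 28): VIOLATION
Node 29 violates its bound: not (20 < 29 < 28).
Result: Not a valid BST


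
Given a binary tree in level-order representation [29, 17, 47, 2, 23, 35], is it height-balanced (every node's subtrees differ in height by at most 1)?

Tree (level-order array): [29, 17, 47, 2, 23, 35]
Definition: a tree is height-balanced if, at every node, |h(left) - h(right)| <= 1 (empty subtree has height -1).
Bottom-up per-node check:
  node 2: h_left=-1, h_right=-1, diff=0 [OK], height=0
  node 23: h_left=-1, h_right=-1, diff=0 [OK], height=0
  node 17: h_left=0, h_right=0, diff=0 [OK], height=1
  node 35: h_left=-1, h_right=-1, diff=0 [OK], height=0
  node 47: h_left=0, h_right=-1, diff=1 [OK], height=1
  node 29: h_left=1, h_right=1, diff=0 [OK], height=2
All nodes satisfy the balance condition.
Result: Balanced


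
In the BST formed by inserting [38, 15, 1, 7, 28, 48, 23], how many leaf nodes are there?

Tree built from: [38, 15, 1, 7, 28, 48, 23]
Tree (level-order array): [38, 15, 48, 1, 28, None, None, None, 7, 23]
Rule: A leaf has 0 children.
Per-node child counts:
  node 38: 2 child(ren)
  node 15: 2 child(ren)
  node 1: 1 child(ren)
  node 7: 0 child(ren)
  node 28: 1 child(ren)
  node 23: 0 child(ren)
  node 48: 0 child(ren)
Matching nodes: [7, 23, 48]
Count of leaf nodes: 3


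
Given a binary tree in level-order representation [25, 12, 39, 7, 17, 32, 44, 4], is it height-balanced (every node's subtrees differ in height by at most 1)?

Tree (level-order array): [25, 12, 39, 7, 17, 32, 44, 4]
Definition: a tree is height-balanced if, at every node, |h(left) - h(right)| <= 1 (empty subtree has height -1).
Bottom-up per-node check:
  node 4: h_left=-1, h_right=-1, diff=0 [OK], height=0
  node 7: h_left=0, h_right=-1, diff=1 [OK], height=1
  node 17: h_left=-1, h_right=-1, diff=0 [OK], height=0
  node 12: h_left=1, h_right=0, diff=1 [OK], height=2
  node 32: h_left=-1, h_right=-1, diff=0 [OK], height=0
  node 44: h_left=-1, h_right=-1, diff=0 [OK], height=0
  node 39: h_left=0, h_right=0, diff=0 [OK], height=1
  node 25: h_left=2, h_right=1, diff=1 [OK], height=3
All nodes satisfy the balance condition.
Result: Balanced


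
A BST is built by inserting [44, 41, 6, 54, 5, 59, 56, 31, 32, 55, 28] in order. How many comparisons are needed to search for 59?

Search path for 59: 44 -> 54 -> 59
Found: True
Comparisons: 3


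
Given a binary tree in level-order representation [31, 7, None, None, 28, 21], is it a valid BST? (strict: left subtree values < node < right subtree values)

Level-order array: [31, 7, None, None, 28, 21]
Validate using subtree bounds (lo, hi): at each node, require lo < value < hi,
then recurse left with hi=value and right with lo=value.
Preorder trace (stopping at first violation):
  at node 31 with bounds (-inf, +inf): OK
  at node 7 with bounds (-inf, 31): OK
  at node 28 with bounds (7, 31): OK
  at node 21 with bounds (7, 28): OK
No violation found at any node.
Result: Valid BST


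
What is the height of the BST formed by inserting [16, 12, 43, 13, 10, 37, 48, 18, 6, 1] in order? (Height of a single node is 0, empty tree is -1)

Insertion order: [16, 12, 43, 13, 10, 37, 48, 18, 6, 1]
Tree (level-order array): [16, 12, 43, 10, 13, 37, 48, 6, None, None, None, 18, None, None, None, 1]
Compute height bottom-up (empty subtree = -1):
  height(1) = 1 + max(-1, -1) = 0
  height(6) = 1 + max(0, -1) = 1
  height(10) = 1 + max(1, -1) = 2
  height(13) = 1 + max(-1, -1) = 0
  height(12) = 1 + max(2, 0) = 3
  height(18) = 1 + max(-1, -1) = 0
  height(37) = 1 + max(0, -1) = 1
  height(48) = 1 + max(-1, -1) = 0
  height(43) = 1 + max(1, 0) = 2
  height(16) = 1 + max(3, 2) = 4
Height = 4


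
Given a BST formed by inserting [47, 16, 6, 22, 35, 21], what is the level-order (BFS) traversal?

Tree insertion order: [47, 16, 6, 22, 35, 21]
Tree (level-order array): [47, 16, None, 6, 22, None, None, 21, 35]
BFS from the root, enqueuing left then right child of each popped node:
  queue [47] -> pop 47, enqueue [16], visited so far: [47]
  queue [16] -> pop 16, enqueue [6, 22], visited so far: [47, 16]
  queue [6, 22] -> pop 6, enqueue [none], visited so far: [47, 16, 6]
  queue [22] -> pop 22, enqueue [21, 35], visited so far: [47, 16, 6, 22]
  queue [21, 35] -> pop 21, enqueue [none], visited so far: [47, 16, 6, 22, 21]
  queue [35] -> pop 35, enqueue [none], visited so far: [47, 16, 6, 22, 21, 35]
Result: [47, 16, 6, 22, 21, 35]


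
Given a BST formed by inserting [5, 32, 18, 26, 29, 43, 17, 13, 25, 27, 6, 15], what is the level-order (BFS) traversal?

Tree insertion order: [5, 32, 18, 26, 29, 43, 17, 13, 25, 27, 6, 15]
Tree (level-order array): [5, None, 32, 18, 43, 17, 26, None, None, 13, None, 25, 29, 6, 15, None, None, 27]
BFS from the root, enqueuing left then right child of each popped node:
  queue [5] -> pop 5, enqueue [32], visited so far: [5]
  queue [32] -> pop 32, enqueue [18, 43], visited so far: [5, 32]
  queue [18, 43] -> pop 18, enqueue [17, 26], visited so far: [5, 32, 18]
  queue [43, 17, 26] -> pop 43, enqueue [none], visited so far: [5, 32, 18, 43]
  queue [17, 26] -> pop 17, enqueue [13], visited so far: [5, 32, 18, 43, 17]
  queue [26, 13] -> pop 26, enqueue [25, 29], visited so far: [5, 32, 18, 43, 17, 26]
  queue [13, 25, 29] -> pop 13, enqueue [6, 15], visited so far: [5, 32, 18, 43, 17, 26, 13]
  queue [25, 29, 6, 15] -> pop 25, enqueue [none], visited so far: [5, 32, 18, 43, 17, 26, 13, 25]
  queue [29, 6, 15] -> pop 29, enqueue [27], visited so far: [5, 32, 18, 43, 17, 26, 13, 25, 29]
  queue [6, 15, 27] -> pop 6, enqueue [none], visited so far: [5, 32, 18, 43, 17, 26, 13, 25, 29, 6]
  queue [15, 27] -> pop 15, enqueue [none], visited so far: [5, 32, 18, 43, 17, 26, 13, 25, 29, 6, 15]
  queue [27] -> pop 27, enqueue [none], visited so far: [5, 32, 18, 43, 17, 26, 13, 25, 29, 6, 15, 27]
Result: [5, 32, 18, 43, 17, 26, 13, 25, 29, 6, 15, 27]


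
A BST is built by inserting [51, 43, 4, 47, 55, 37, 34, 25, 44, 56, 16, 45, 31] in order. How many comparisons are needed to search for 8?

Search path for 8: 51 -> 43 -> 4 -> 37 -> 34 -> 25 -> 16
Found: False
Comparisons: 7


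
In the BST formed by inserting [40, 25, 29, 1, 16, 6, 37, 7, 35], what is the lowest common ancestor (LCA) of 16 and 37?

Tree insertion order: [40, 25, 29, 1, 16, 6, 37, 7, 35]
Tree (level-order array): [40, 25, None, 1, 29, None, 16, None, 37, 6, None, 35, None, None, 7]
In a BST, the LCA of p=16, q=37 is the first node v on the
root-to-leaf path with p <= v <= q (go left if both < v, right if both > v).
Walk from root:
  at 40: both 16 and 37 < 40, go left
  at 25: 16 <= 25 <= 37, this is the LCA
LCA = 25


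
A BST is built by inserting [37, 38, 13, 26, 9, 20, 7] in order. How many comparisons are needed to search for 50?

Search path for 50: 37 -> 38
Found: False
Comparisons: 2
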